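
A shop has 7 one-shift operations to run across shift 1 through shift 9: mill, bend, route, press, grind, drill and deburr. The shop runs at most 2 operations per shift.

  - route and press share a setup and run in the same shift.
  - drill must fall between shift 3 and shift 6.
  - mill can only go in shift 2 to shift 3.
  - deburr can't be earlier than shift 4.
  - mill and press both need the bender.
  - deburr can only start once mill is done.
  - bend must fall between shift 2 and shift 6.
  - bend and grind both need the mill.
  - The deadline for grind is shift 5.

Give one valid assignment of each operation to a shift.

bend -> shift 2, route -> shift 5, drill -> shift 3, mill -> shift 2, press -> shift 5, deburr -> shift 4, grind -> shift 1

Checking: mill(shift 2) before deburr(shift 4); mill(shift 2) != press(shift 5); bend(shift 2) != grind(shift 1); route = press = shift 5; grind=shift 1 in [shift 1,shift 5]; drill=shift 3 in [shift 3,shift 6]; deburr=shift 4 in [shift 4,shift 9]; mill=shift 2 in [shift 2,shift 3]; bend=shift 2 in [shift 2,shift 6]; max 2 per shift (cap 2).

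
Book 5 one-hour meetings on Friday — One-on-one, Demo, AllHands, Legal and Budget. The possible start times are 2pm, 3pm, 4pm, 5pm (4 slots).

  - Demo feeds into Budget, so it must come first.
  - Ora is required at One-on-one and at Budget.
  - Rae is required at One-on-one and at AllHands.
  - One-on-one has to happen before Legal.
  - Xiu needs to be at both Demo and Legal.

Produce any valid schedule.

AllHands=3pm, Budget=3pm, Legal=3pm, Demo=2pm, One-on-one=2pm

Checking: One-on-one(2pm) before Legal(3pm); Demo(2pm) before Budget(3pm); One-on-one(2pm) != AllHands(3pm); Demo(2pm) != Legal(3pm); One-on-one(2pm) != Budget(3pm).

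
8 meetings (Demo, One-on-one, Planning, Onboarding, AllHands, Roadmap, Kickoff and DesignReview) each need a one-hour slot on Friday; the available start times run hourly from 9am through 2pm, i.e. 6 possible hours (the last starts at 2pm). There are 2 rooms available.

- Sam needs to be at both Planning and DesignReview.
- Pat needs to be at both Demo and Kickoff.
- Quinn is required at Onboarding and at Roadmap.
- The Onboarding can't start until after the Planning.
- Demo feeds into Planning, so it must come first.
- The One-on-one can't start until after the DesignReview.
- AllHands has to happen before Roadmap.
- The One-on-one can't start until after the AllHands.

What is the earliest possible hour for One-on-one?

10am

Precedence pushes One-on-one to at least 10am.
One-on-one at 10am is achievable: Onboarding in 12pm; One-on-one in 10am; DesignReview in 9am; Demo in 10am; Kickoff in 12pm; Planning in 11am; AllHands in 9am; Roadmap in 11am.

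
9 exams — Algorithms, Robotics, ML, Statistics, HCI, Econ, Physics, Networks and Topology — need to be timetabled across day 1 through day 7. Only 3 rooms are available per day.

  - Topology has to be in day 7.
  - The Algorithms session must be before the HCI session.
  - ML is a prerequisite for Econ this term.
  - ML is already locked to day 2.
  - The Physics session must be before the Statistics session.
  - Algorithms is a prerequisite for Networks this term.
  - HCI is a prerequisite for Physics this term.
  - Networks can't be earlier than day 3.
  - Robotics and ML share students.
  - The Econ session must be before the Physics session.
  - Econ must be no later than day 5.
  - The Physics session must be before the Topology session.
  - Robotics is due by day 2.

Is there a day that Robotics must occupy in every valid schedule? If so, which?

day 1

Robotics's window is day 1–day 2.
ML is fixed at day 2, and Robotics can't share a day with ML.
So Robotics must be day 1.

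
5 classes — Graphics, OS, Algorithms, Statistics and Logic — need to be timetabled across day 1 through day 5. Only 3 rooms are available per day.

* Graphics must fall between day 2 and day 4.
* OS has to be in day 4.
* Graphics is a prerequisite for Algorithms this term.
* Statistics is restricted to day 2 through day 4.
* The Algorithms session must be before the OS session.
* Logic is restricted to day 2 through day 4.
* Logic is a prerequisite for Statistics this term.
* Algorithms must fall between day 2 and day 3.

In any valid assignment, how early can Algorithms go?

Algorithms is available from day 2; precedence pushes Algorithms to at least day 3; Algorithms's own window allows nothing later than day 3.
Algorithms at day 3 is achievable: Statistics -> day 3, Logic -> day 2, OS -> day 4, Algorithms -> day 3, Graphics -> day 2.

day 3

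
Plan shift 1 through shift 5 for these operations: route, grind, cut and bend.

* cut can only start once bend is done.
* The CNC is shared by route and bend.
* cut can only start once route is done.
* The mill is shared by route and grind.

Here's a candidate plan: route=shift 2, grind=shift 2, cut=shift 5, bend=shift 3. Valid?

No — it violates: The mill is shared by route and grind

cut can only start once bend is done — holds.
cut can only start once route is done — holds.
The mill is shared by route and grind — violated.
The CNC is shared by route and bend — holds.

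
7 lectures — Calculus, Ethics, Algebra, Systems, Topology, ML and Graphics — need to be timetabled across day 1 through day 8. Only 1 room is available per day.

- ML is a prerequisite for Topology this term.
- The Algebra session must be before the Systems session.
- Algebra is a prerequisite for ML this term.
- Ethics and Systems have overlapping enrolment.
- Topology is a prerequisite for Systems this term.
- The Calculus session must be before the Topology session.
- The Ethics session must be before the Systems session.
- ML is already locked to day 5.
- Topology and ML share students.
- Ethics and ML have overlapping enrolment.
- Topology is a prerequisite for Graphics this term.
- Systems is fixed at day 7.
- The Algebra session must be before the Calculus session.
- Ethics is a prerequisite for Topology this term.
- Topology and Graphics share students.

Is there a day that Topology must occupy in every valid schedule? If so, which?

day 6

ML is fixed at day 5 and must come before Topology, so Topology is at least day 6.
Systems is fixed at day 7 and must come after Topology, so Topology is at most day 6.
So Topology must be day 6.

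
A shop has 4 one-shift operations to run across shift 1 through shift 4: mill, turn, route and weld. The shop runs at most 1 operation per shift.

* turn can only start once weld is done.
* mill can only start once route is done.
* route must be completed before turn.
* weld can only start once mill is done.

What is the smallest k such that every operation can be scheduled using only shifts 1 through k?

4 shifts

The precedence chain requires at least 4 distinct shifts.
With at most 1 per shift and 4 operations, at least 4 shifts are needed.
4 works (last occupied shift: shift 4): for example turn in shift 4; weld in shift 3; mill in shift 2; route in shift 1.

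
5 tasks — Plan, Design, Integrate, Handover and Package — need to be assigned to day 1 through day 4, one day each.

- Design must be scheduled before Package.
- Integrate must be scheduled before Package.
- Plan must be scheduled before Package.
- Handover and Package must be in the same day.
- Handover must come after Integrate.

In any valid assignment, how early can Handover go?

day 2

Precedence pushes Handover to at least day 2.
Handover at day 2 is achievable: Plan in day 1, Handover in day 2, Integrate in day 1, Design in day 1, Package in day 2.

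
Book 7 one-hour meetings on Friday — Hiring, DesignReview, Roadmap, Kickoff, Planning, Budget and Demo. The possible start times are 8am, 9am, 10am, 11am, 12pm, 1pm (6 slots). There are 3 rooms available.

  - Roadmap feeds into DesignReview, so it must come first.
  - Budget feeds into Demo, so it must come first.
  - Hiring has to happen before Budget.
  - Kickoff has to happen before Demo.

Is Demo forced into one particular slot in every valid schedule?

Demo can be 10am (e.g. Roadmap=8am, Hiring=8am, Kickoff=8am, DesignReview=9am, Budget=9am, Planning=9am, Demo=10am) or 11am (e.g. Demo=11am, Roadmap=8am, Kickoff=8am, Budget=9am, Planning=9am, Hiring=8am, DesignReview=9am).

No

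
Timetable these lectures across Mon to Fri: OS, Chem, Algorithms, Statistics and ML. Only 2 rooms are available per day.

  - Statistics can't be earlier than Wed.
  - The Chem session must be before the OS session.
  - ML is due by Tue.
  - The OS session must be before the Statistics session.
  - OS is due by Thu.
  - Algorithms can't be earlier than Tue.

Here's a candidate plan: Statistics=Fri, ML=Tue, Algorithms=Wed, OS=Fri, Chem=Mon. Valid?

Invalid. OS is due by Thu.

Algorithms can't be earlier than Tue — holds.
OS is due by Thu — violated.
Statistics can't be earlier than Wed — holds.
Only 2 rooms are available per day — holds.
The OS session must be before the Statistics session — violated.
ML is due by Tue — holds.
The Chem session must be before the OS session — holds.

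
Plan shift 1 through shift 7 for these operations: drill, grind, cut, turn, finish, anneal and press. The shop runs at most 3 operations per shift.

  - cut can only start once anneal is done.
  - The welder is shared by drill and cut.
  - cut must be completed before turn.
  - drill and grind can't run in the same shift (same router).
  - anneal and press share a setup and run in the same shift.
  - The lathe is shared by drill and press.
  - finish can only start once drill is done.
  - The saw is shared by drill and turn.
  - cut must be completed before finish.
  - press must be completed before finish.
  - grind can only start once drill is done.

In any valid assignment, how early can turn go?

Precedence pushes turn to at least shift 3.
turn at shift 3 is achievable: finish in shift 5; grind in shift 5; cut in shift 2; drill in shift 4; anneal in shift 1; press in shift 1; turn in shift 3.

shift 3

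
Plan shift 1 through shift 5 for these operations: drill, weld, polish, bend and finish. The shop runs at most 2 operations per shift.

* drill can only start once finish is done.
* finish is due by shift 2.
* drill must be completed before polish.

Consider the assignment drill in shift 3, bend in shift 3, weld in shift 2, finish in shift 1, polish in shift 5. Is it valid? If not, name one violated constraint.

Yes

The shop runs at most 2 operations per shift — holds.
drill must be completed before polish — holds.
finish is due by shift 2 — holds.
drill can only start once finish is done — holds.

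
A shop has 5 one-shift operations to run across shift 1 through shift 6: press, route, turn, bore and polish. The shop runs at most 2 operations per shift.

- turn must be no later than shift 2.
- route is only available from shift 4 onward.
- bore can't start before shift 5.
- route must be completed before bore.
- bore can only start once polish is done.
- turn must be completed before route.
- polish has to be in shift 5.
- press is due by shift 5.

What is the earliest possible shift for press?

Press's own window allows nothing later than shift 5.
press at shift 1 is achievable: bore -> shift 6, turn -> shift 1, press -> shift 1, route -> shift 4, polish -> shift 5.

shift 1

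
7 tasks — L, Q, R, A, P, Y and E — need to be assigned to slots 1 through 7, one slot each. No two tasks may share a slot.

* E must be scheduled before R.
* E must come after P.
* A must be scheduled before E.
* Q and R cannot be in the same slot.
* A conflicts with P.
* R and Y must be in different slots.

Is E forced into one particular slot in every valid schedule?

No

E can be 3 (e.g. L -> 5, Q -> 6, R -> 4, Y -> 7, P -> 2, A -> 1, E -> 3) or 4 (e.g. L -> 3, E -> 4, R -> 5, Q -> 6, A -> 1, P -> 2, Y -> 7).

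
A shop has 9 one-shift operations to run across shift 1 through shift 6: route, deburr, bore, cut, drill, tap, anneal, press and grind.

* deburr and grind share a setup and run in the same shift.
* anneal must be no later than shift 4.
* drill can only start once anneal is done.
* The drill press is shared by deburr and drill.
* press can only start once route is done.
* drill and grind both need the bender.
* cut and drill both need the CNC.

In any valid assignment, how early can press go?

shift 2

Precedence pushes press to at least shift 2.
press at shift 2 is achievable: press -> shift 2; tap -> shift 1; bore -> shift 1; cut -> shift 1; anneal -> shift 1; route -> shift 1; grind -> shift 1; drill -> shift 2; deburr -> shift 1.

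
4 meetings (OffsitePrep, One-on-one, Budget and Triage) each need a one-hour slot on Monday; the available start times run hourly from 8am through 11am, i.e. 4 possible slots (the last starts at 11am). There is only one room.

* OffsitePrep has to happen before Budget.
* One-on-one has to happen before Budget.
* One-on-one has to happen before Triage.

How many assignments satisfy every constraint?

Splitting on OffsitePrep: it can be 8am (2), 9am (2), 10am (1). Listing each branch's schedules as (One-on-one, Budget, Triage):
OffsitePrep=8am: (9am,10am,11am) (9am,11am,10am) — 2.
OffsitePrep=9am: (8am,10am,11am) (8am,11am,10am) — 2.
OffsitePrep=10am: (8am,11am,9am) — 1.
Summing: 2 + 2 + 1 = 5.

5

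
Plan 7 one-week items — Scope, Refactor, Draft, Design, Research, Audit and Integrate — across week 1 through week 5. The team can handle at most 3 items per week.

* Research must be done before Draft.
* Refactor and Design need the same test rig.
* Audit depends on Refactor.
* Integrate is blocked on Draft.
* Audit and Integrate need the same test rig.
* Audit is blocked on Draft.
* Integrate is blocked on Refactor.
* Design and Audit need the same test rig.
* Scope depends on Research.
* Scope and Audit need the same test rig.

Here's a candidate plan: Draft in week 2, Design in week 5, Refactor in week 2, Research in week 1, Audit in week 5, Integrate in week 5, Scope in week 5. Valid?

Scope depends on Research — holds.
Integrate is blocked on Refactor — holds.
The team can handle at most 3 items per week — violated.
Scope and Audit need the same test rig — violated.
Design and Audit need the same test rig — violated.
Research must be done before Draft — holds.
Refactor and Design need the same test rig — holds.
Audit and Integrate need the same test rig — violated.
Integrate is blocked on Draft — holds.
Audit is blocked on Draft — holds.
Audit depends on Refactor — holds.

No. Scope and Audit need the same test rig is not satisfied.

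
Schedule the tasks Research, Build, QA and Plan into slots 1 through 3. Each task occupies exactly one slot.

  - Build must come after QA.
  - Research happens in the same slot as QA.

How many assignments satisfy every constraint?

Splitting on Research: it can be 1 (6), 2 (3). Listing each branch's schedules as (Build, QA, Plan):
Research=1: (2,1,1) (2,1,2) (2,1,3) (3,1,1) (3,1,2) (3,1,3) — 6.
Research=2: (3,2,1) (3,2,2) (3,2,3) — 3.
Summing: 6 + 3 = 9.

9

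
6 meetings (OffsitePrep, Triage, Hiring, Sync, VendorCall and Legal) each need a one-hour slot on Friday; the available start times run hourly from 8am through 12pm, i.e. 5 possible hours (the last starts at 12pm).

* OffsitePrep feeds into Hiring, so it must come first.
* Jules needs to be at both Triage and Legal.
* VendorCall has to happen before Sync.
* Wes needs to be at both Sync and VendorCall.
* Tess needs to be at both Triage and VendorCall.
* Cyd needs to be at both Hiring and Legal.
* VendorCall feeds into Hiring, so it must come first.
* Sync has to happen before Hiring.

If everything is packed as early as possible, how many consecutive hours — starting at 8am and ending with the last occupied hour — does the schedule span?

3 hours

The precedence chain requires at least 3 distinct hours.
3 works (last occupied hour: 10am): for example Legal in 8am; VendorCall in 8am; OffsitePrep in 8am; Triage in 9am; Hiring in 10am; Sync in 9am.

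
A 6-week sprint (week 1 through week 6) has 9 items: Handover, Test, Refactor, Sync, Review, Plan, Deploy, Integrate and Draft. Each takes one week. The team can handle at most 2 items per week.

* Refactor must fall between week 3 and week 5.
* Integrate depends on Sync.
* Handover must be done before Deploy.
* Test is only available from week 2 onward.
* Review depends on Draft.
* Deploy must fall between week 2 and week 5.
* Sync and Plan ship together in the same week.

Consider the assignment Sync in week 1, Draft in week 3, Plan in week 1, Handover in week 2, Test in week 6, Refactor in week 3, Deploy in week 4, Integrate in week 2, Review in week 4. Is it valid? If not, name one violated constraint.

Valid

Deploy must fall between week 2 and week 5 — holds.
Refactor must fall between week 3 and week 5 — holds.
Sync and Plan ship together in the same week — holds.
Handover must be done before Deploy — holds.
Integrate depends on Sync — holds.
Test is only available from week 2 onward — holds.
Review depends on Draft — holds.
The team can handle at most 2 items per week — holds.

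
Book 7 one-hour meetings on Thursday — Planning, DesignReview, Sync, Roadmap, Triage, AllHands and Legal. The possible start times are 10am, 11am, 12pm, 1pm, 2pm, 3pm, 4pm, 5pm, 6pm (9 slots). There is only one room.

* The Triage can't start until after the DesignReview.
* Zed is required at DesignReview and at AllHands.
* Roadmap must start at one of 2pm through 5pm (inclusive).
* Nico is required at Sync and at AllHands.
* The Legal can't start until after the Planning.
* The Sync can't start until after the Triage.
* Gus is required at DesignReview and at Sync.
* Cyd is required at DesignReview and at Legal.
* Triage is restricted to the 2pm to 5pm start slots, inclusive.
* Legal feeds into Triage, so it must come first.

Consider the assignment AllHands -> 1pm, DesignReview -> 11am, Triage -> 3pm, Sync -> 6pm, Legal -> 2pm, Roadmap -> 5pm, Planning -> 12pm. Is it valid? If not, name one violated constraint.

Cyd is required at DesignReview and at Legal — holds.
There is only one room — holds.
Zed is required at DesignReview and at AllHands — holds.
The Legal can't start until after the Planning — holds.
The Triage can't start until after the DesignReview — holds.
Triage is restricted to the 2pm to 5pm start slots, inclusive — holds.
Nico is required at Sync and at AllHands — holds.
Legal feeds into Triage, so it must come first — holds.
Gus is required at DesignReview and at Sync — holds.
The Sync can't start until after the Triage — holds.
Roadmap must start at one of 2pm through 5pm (inclusive) — holds.

Yes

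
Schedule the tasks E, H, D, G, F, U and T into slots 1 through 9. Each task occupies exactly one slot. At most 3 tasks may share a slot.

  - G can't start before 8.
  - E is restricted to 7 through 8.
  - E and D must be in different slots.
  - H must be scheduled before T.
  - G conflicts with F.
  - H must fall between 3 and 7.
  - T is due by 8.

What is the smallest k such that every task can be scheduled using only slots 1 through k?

8 slots

The precedence chain requires at least 2 distinct slots.
With at most 3 per slot and 7 tasks, at least 3 slots are needed.
G can't be placed before 8, so the schedule must run through at least slot 8.
8 works (last occupied slot: 8): for example T in 4; D in 1; G in 8; E in 7; U in 1; F in 1; H in 3.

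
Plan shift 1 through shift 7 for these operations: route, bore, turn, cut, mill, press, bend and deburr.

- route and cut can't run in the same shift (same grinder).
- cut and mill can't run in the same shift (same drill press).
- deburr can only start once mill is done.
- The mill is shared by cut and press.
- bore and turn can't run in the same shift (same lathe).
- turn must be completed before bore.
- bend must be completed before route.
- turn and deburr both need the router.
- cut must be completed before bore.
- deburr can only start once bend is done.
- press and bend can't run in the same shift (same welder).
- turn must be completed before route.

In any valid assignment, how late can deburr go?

Precedence pushes deburr to at least shift 2.
deburr at shift 7 is achievable: press=shift 2; deburr=shift 7; bore=shift 2; route=shift 2; mill=shift 2; bend=shift 1; turn=shift 1; cut=shift 1.

shift 7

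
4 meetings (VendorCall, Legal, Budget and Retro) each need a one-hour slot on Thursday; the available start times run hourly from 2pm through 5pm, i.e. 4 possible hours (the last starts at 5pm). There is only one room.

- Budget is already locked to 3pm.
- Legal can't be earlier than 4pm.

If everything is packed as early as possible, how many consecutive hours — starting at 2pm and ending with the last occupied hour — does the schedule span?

4 hours

With at most 1 per hour and 4 meetings, at least 4 hours are needed.
Legal can't be placed before 4pm — that is hour 3 counting from 2pm — so the schedule must run through at least 3 hours.
4 works (last occupied hour: 5pm): for example VendorCall=2pm, Legal=4pm, Budget=3pm, Retro=5pm.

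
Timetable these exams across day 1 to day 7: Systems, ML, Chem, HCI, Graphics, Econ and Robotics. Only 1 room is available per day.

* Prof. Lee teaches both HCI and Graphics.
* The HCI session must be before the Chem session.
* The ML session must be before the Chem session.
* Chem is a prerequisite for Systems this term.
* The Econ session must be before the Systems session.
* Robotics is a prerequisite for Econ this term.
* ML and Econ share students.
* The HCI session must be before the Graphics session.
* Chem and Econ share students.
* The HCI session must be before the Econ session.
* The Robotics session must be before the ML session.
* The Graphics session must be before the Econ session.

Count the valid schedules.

18

Splitting on ML: it can be day 2 (3), day 3 (6), day 4 (6), day 5 (3). Listing each branch's schedules as (Systems, Chem, HCI, Graphics, Econ, Robotics) by day number:
ML=day 2: (7,4,3,5,6,1) (7,5,3,4,6,1) (7,6,3,4,5,1) — 3.
ML=day 3: (7,4,1,5,6,2) (7,4,2,5,6,1) (7,5,1,4,6,2) (7,5,2,4,6,1) (7,6,1,4,5,2) (7,6,2,4,5,1) — 6.
ML=day 4: (7,5,1,2,6,3) (7,5,1,3,6,2) (7,5,2,3,6,1) (7,6,1,2,5,3) (7,6,1,3,5,2) (7,6,2,3,5,1) — 6.
ML=day 5: (7,6,1,2,4,3) (7,6,1,3,4,2) (7,6,2,3,4,1) — 3.
Summing: 3 + 6 + 6 + 3 = 18.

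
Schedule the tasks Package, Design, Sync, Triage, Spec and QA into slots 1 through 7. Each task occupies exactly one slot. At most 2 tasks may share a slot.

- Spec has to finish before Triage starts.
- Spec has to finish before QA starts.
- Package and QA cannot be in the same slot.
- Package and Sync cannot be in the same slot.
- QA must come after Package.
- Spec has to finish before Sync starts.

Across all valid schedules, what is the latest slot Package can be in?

Downstream work caps Package at 6.
Package at 6 is achievable: Sync in 2; Package in 6; Design in 1; QA in 7; Spec in 1; Triage in 2.

6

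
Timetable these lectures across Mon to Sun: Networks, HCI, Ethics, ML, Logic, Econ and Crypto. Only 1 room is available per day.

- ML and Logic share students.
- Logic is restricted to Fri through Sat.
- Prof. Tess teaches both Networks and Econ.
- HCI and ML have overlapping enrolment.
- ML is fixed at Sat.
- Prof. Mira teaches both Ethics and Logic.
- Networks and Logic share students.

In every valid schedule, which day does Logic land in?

Logic's window is Fri–Sat.
ML is fixed at Sat, and Logic can't share a day with ML.
So Logic must be Fri.

Fri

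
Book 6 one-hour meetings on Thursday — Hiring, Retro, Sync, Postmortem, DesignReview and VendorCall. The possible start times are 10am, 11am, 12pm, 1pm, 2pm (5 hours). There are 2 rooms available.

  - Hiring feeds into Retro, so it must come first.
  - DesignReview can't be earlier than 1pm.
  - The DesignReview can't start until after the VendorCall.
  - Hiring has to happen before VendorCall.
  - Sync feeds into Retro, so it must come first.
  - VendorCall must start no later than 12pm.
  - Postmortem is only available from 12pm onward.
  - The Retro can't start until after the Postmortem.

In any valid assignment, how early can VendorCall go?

Precedence pushes VendorCall to at least 11am; VendorCall's own window allows nothing later than 12pm.
VendorCall at 11am is achievable: Retro in 1pm; Postmortem in 12pm; DesignReview in 1pm; Hiring in 10am; Sync in 10am; VendorCall in 11am.

11am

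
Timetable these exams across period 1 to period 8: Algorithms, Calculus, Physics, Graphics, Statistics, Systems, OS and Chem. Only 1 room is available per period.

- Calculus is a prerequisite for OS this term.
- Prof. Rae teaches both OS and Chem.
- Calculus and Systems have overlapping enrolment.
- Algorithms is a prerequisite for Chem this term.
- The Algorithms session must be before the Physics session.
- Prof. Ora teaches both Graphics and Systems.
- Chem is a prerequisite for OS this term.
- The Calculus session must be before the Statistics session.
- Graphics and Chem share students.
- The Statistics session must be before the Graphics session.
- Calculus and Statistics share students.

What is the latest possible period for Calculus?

Downstream work caps Calculus at period 6.
Calculus at period 5 is achievable: Algorithms=period 1; Calculus=period 5; Systems=period 4; Physics=period 3; Graphics=period 8; OS=period 7; Statistics=period 6; Chem=period 2.
Nothing later works — the conflict and capacity constraints rule out every period after period 5.

period 5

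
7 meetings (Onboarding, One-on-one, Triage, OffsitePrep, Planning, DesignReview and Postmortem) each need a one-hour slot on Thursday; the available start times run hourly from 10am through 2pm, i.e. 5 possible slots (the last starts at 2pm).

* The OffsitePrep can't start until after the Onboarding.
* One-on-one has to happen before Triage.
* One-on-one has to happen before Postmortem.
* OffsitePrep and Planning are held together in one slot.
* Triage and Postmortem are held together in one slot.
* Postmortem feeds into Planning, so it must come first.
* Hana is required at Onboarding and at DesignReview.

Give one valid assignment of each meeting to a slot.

Postmortem in 11am; Triage in 11am; Onboarding in 10am; Planning in 12pm; One-on-one in 10am; DesignReview in 11am; OffsitePrep in 12pm

Checking: Postmortem(11am) before Planning(12pm); One-on-one(10am) before Postmortem(11am); Onboarding(10am) before OffsitePrep(12pm); One-on-one(10am) before Triage(11am); Onboarding(10am) != DesignReview(11am); Triage = Postmortem = 11am; OffsitePrep = Planning = 12pm.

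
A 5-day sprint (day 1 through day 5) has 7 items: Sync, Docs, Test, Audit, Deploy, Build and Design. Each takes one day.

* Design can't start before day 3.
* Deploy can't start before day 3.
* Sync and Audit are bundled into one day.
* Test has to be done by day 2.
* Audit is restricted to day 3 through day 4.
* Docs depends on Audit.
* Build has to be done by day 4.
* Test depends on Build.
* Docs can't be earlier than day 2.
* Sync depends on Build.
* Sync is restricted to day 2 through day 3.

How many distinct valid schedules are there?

Splitting on Docs: it can be day 4 (9), day 5 (9). Listing each branch's schedules as (Sync, Test, Audit, Deploy, Build, Design) by day number:
Docs=day 4: (3,2,3,3,1,3) (3,2,3,3,1,4) (3,2,3,3,1,5) (3,2,3,4,1,3) (3,2,3,4,1,4) (3,2,3,4,1,5) (3,2,3,5,1,3) (3,2,3,5,1,4) (3,2,3,5,1,5) — 9.
Docs=day 5: (3,2,3,3,1,3) (3,2,3,3,1,4) (3,2,3,3,1,5) (3,2,3,4,1,3) (3,2,3,4,1,4) (3,2,3,4,1,5) (3,2,3,5,1,3) (3,2,3,5,1,4) (3,2,3,5,1,5) — 9.
Summing: 9 + 9 = 18.

18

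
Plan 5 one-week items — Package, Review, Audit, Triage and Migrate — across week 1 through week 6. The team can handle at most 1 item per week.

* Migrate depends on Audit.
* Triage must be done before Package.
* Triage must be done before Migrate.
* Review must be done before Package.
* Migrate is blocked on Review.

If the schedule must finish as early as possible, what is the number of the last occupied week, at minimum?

The precedence chain requires at least 2 distinct weeks.
With at most 1 per week and 5 work items, at least 5 weeks are needed.
5 works (last occupied week: week 5): for example Migrate in week 4, Review in week 1, Audit in week 3, Package in week 5, Triage in week 2.

5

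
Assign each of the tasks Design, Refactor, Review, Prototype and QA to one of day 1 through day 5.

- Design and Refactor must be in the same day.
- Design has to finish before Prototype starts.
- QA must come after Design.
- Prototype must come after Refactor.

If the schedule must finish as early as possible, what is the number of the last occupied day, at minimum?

The precedence chain requires at least 2 distinct days.
2 works (last occupied day: day 2): for example QA=day 2; Design=day 1; Review=day 1; Refactor=day 1; Prototype=day 2.

day 2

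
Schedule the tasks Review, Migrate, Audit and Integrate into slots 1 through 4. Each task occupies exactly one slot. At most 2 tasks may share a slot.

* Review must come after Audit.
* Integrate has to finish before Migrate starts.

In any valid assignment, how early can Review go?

Precedence pushes Review to at least 2.
Review at 2 is achievable: Integrate -> 1; Migrate -> 2; Audit -> 1; Review -> 2.

2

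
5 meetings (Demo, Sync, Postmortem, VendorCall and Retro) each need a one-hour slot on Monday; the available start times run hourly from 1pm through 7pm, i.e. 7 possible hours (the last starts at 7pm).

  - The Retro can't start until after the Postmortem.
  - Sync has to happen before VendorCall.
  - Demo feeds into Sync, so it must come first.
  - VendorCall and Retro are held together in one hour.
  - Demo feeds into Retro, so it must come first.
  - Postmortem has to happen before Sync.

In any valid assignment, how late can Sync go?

Precedence pushes Sync to at least 2pm; downstream work caps Sync at 6pm.
Sync at 6pm is achievable: Postmortem -> 1pm; Retro -> 7pm; Sync -> 6pm; VendorCall -> 7pm; Demo -> 1pm.

6pm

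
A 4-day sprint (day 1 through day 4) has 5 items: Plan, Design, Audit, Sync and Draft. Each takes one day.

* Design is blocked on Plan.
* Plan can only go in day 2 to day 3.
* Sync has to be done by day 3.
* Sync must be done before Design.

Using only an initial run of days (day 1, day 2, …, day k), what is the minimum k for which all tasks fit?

3 days

The precedence chain requires at least 2 distinct days.
Propagating the time windows through the other constraints, Design can't land before day 3, so the schedule must run through at least day 3.
3 works (last occupied day: day 3): for example Draft=day 1, Design=day 3, Plan=day 2, Sync=day 1, Audit=day 1.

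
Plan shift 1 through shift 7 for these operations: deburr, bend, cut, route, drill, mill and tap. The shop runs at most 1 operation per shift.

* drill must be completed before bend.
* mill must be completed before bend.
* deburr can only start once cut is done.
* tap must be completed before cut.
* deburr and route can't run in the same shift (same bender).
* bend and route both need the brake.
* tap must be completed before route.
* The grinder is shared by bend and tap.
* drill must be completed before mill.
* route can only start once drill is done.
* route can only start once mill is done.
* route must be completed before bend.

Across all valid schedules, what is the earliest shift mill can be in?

shift 2

Precedence pushes mill to at least shift 2; downstream work caps mill at shift 5.
mill at shift 2 is achievable: cut -> shift 6; tap -> shift 3; drill -> shift 1; route -> shift 4; bend -> shift 5; deburr -> shift 7; mill -> shift 2.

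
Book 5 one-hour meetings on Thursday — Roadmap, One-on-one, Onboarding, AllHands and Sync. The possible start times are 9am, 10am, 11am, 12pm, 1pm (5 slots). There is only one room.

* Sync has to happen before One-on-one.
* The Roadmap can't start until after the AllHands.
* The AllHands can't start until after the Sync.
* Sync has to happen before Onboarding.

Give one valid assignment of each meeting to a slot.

Sync in 9am, AllHands in 10am, Onboarding in 1pm, Roadmap in 11am, One-on-one in 12pm

Checking: Sync(9am) before AllHands(10am); Sync(9am) before Onboarding(1pm); Sync(9am) before One-on-one(12pm); AllHands(10am) before Roadmap(11am); max 1 per slot (cap 1).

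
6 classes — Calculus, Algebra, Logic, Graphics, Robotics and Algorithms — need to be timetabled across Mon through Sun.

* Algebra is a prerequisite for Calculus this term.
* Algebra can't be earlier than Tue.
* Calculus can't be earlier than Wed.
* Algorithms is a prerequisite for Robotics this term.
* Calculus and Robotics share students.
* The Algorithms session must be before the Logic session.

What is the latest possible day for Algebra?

Sat

Algebra is available from Tue; downstream work caps Algebra at Sat.
Algebra at Sat is achievable: Graphics=Mon, Algorithms=Mon, Algebra=Sat, Logic=Tue, Robotics=Tue, Calculus=Sun.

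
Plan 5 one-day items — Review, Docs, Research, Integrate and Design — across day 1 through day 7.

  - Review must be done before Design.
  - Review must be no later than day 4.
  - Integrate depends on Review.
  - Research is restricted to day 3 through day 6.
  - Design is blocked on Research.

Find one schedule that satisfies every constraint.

Integrate in day 2; Research in day 3; Review in day 1; Docs in day 1; Design in day 4

Checking: Review(day 1) before Design(day 4); Review(day 1) before Integrate(day 2); Research(day 3) before Design(day 4); Research=day 3 in [day 3,day 6]; Review=day 1 in [day 1,day 4].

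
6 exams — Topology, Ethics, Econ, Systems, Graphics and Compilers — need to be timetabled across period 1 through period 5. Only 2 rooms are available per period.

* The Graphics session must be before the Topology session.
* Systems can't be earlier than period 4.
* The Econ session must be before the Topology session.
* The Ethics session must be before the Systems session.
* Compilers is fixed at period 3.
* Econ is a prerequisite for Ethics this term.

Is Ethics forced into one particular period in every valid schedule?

Ethics can be period 2 (e.g. Ethics=period 2, Topology=period 2, Graphics=period 1, Systems=period 4, Econ=period 1, Compilers=period 3) or period 3 (e.g. Systems -> period 4; Compilers -> period 3; Econ -> period 1; Topology -> period 2; Graphics -> period 1; Ethics -> period 3).

No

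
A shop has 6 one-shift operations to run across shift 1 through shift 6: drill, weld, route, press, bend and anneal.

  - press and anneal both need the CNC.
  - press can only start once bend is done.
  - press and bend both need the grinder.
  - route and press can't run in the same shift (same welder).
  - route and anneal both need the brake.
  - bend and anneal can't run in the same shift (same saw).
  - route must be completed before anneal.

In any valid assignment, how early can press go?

Precedence pushes press to at least shift 2.
press at shift 2 is achievable: bend=shift 1; route=shift 1; press=shift 2; weld=shift 1; anneal=shift 3; drill=shift 1.

shift 2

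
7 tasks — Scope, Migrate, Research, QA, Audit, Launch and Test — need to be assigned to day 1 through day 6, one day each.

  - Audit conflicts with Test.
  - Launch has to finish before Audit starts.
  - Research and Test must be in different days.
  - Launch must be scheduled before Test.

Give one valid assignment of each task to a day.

Audit=day 2; QA=day 1; Test=day 3; Research=day 1; Scope=day 1; Migrate=day 1; Launch=day 1

Checking: Launch(day 1) before Test(day 3); Launch(day 1) before Audit(day 2); Research(day 1) != Test(day 3); Audit(day 2) != Test(day 3).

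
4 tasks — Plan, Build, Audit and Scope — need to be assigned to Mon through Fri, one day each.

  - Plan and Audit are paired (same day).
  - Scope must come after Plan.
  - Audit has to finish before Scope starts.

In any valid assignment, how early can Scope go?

Precedence pushes Scope to at least Tue.
Scope at Tue is achievable: Build in Mon, Scope in Tue, Audit in Mon, Plan in Mon.

Tue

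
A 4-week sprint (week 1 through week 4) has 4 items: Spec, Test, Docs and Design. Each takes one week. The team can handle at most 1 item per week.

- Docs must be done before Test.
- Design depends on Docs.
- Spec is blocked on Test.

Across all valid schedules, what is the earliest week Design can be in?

week 2

Precedence pushes Design to at least week 2.
Design at week 2 is achievable: Spec in week 4, Docs in week 1, Design in week 2, Test in week 3.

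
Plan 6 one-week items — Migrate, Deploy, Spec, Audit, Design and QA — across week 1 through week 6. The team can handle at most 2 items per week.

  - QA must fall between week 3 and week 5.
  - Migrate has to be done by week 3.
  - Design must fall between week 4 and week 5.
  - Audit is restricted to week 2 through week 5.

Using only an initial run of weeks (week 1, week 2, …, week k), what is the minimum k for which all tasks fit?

With at most 2 per week and 6 tasks, at least 3 weeks are needed.
Design can't be placed before week 4, so the schedule must run through at least week 4.
4 works (last occupied week: week 4): for example Design=week 4, Deploy=week 1, Audit=week 2, Spec=week 2, QA=week 3, Migrate=week 1.

4 weeks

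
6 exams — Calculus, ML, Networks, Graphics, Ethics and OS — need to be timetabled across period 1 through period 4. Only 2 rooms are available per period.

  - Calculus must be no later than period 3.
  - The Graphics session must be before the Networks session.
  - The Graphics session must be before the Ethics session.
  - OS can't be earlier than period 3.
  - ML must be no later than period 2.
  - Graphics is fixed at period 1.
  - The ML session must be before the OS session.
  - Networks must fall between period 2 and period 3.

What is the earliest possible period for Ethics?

Precedence pushes Ethics to at least period 2.
Ethics at period 2 is achievable: Graphics in period 1; Networks in period 2; Calculus in period 3; Ethics in period 2; OS in period 3; ML in period 1.

period 2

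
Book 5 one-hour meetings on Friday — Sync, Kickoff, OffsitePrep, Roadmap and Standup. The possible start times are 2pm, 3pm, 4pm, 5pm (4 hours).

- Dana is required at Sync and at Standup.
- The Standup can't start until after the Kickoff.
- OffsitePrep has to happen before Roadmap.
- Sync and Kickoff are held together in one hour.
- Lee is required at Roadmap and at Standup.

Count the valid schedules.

Splitting on Sync: it can be 2pm (12), 3pm (7), 4pm (3). Listing each branch's schedules as (Kickoff, OffsitePrep, Roadmap, Standup):
Sync=2pm: (2pm,2pm,3pm,4pm) (2pm,2pm,3pm,5pm) (2pm,2pm,4pm,3pm) (2pm,2pm,4pm,5pm) (2pm,2pm,5pm,3pm) (2pm,2pm,5pm,4pm) (2pm,3pm,4pm,3pm) (2pm,3pm,4pm,5pm) (2pm,3pm,5pm,3pm) (2pm,3pm,5pm,4pm) (2pm,4pm,5pm,3pm) (2pm,4pm,5pm,4pm) — 12.
Sync=3pm: (3pm,2pm,3pm,4pm) (3pm,2pm,3pm,5pm) (3pm,2pm,4pm,5pm) (3pm,2pm,5pm,4pm) (3pm,3pm,4pm,5pm) (3pm,3pm,5pm,4pm) (3pm,4pm,5pm,4pm) — 7.
Sync=4pm: (4pm,2pm,3pm,5pm) (4pm,2pm,4pm,5pm) (4pm,3pm,4pm,5pm) — 3.
Summing: 12 + 7 + 3 = 22.

22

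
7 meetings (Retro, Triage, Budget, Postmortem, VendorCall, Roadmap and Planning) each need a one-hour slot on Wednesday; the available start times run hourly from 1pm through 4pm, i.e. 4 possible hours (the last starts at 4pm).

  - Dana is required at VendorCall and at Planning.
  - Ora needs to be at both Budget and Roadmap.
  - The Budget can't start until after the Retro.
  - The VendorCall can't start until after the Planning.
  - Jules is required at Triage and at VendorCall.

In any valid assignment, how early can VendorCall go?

Precedence pushes VendorCall to at least 2pm.
VendorCall at 2pm is achievable: Roadmap -> 1pm, Planning -> 1pm, Postmortem -> 1pm, Retro -> 1pm, VendorCall -> 2pm, Triage -> 1pm, Budget -> 2pm.

2pm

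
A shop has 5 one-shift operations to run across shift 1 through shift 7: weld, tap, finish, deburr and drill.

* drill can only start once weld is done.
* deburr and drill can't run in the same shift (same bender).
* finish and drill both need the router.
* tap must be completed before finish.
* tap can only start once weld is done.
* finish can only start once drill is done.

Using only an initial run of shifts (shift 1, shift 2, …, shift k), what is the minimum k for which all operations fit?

The precedence chain requires at least 3 distinct shifts.
3 works (last occupied shift: shift 3): for example tap -> shift 2; finish -> shift 3; deburr -> shift 1; drill -> shift 2; weld -> shift 1.

3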